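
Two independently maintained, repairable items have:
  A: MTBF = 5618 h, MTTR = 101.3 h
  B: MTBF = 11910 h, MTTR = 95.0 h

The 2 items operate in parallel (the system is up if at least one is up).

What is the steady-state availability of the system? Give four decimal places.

0.9999

A(A) = MTBF/(MTBF+MTTR) = 5618/(5618+101.3) = 0.982288
A(B) = MTBF/(MTBF+MTTR) = 11910/(11910+95.0) = 0.992087
Parallel availability: 1 − (1 − 0.982288)(1 − 0.992087) = 0.9999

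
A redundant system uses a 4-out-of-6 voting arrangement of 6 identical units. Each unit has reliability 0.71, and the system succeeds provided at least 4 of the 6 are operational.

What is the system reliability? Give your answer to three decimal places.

R = Σ_{i=4}^{6} C(6,i) p^i (1−p)^{6−i} with p = 0.71
C(6,4)·0.71^4·0.29^2 = 0.32057
C(6,5)·0.71^5·0.29^1 = 0.31394
C(6,6)·0.71^6·0.29^0 = 0.12810
Sum = 0.763

0.763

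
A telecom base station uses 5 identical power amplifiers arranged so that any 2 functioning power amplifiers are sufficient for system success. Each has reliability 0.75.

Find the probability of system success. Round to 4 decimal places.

0.9844

R = Σ_{i=2}^{5} C(5,i) p^i (1−p)^{5−i} with p = 0.75
C(5,2)·0.75^2·0.25^3 = 0.087891
C(5,3)·0.75^3·0.25^2 = 0.263672
C(5,4)·0.75^4·0.25^1 = 0.395508
C(5,5)·0.75^5·0.25^0 = 0.237305
Sum = 0.9844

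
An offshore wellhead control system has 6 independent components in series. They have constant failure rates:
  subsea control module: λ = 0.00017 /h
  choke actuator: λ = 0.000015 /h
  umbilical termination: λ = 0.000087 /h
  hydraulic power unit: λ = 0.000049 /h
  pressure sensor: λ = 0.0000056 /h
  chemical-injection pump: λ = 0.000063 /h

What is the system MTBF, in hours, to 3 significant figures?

Series of exponential components: λ_sys = Σ λ_i
λ_sys = 0.00017 + 0.000015 + 0.000087 + 0.000049 + 0.0000056 + 0.000063 = 3.8960e-04 /h
MTBF = 1 / λ_sys = 2570 h

2570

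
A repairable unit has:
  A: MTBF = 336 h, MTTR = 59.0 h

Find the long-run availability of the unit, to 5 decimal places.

A(A) = MTBF/(MTBF+MTTR) = 336/(336+59.0) = 0.85063

0.85063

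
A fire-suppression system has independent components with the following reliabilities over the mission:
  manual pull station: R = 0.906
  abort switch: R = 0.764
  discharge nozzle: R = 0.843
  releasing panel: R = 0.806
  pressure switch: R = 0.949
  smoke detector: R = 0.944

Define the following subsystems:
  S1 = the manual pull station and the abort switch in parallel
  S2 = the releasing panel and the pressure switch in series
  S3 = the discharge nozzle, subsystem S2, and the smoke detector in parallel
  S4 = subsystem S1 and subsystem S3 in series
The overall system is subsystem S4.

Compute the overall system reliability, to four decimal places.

0.9758

Parallel (manual pull station and abort switch): 1 − (1 − 0.906000)(1 − 0.764000) = 0.977816
Series (releasing panel and pressure switch): 0.806000 × 0.949000 = 0.764894
Parallel (discharge nozzle, [0.764894], and smoke detector): 1 − (1 − 0.843000)(1 − 0.764894)(1 − 0.944000) = 0.997933
Series ([0.977816] and [0.997933]): 0.977816 × 0.997933 = 0.9758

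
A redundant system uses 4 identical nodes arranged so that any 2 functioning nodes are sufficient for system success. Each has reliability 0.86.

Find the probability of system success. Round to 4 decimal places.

R = Σ_{i=2}^{4} C(4,i) p^i (1−p)^{4−i} with p = 0.86
C(4,2)·0.86^2·0.14^2 = 0.086977
C(4,3)·0.86^3·0.14^1 = 0.356191
C(4,4)·0.86^4·0.14^0 = 0.547008
Sum = 0.9902

0.9902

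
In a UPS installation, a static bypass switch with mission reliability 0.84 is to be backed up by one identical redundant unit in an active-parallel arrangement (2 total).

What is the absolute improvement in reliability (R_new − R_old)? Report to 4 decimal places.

0.1344

R_before = 0.84
R_after = 1 − (1 − 0.84)^2 = 0.9744
ΔR = 0.9744 − 0.84 = 0.1344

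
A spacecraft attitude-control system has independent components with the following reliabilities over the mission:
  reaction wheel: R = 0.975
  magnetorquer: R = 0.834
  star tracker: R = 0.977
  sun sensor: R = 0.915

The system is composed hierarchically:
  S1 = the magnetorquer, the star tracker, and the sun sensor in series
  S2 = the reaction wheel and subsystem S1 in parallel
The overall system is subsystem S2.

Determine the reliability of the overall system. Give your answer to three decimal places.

0.994

Series (magnetorquer, star tracker, and sun sensor): 0.83400 × 0.97700 × 0.91500 = 0.74556
Parallel (reaction wheel and [0.74556]): 1 − (1 − 0.97500)(1 − 0.74556) = 0.994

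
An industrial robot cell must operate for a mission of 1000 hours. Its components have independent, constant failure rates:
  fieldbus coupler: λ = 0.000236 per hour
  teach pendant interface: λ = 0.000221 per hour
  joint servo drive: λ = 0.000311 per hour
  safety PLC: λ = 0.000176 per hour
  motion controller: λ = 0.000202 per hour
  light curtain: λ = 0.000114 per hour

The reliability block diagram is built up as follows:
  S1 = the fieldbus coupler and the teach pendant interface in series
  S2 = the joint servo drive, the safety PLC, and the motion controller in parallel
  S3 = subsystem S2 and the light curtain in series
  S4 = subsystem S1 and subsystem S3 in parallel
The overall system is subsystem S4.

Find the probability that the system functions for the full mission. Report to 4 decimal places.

R(fieldbus coupler) = exp(−0.000236 × 1000) = 0.789781
R(teach pendant interface) = exp(−0.000221 × 1000) = 0.801717
R(joint servo drive) = exp(−0.000311 × 1000) = 0.732714
R(safety PLC) = exp(−0.000176 × 1000) = 0.838618
R(motion controller) = exp(−0.000202 × 1000) = 0.817095
R(light curtain) = exp(−0.000114 × 1000) = 0.892258
Series (fieldbus coupler and teach pendant interface): 0.789781 × 0.801717 = 0.633181
Parallel (joint servo drive, safety PLC, and motion controller): 1 − (1 − 0.732714)(1 − 0.838618)(1 − 0.817095) = 0.992110
Series ([0.992110] and light curtain): 0.992110 × 0.892258 = 0.885218
Parallel ([0.633181] and [0.885218]): 1 − (1 − 0.633181)(1 − 0.885218) = 0.9579

0.9579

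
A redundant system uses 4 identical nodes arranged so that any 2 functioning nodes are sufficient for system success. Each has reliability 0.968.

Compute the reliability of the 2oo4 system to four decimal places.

R = Σ_{i=2}^{4} C(4,i) p^i (1−p)^{4−i} with p = 0.968
C(4,2)·0.968^2·0.032^2 = 0.005757
C(4,3)·0.968^3·0.032^1 = 0.116101
C(4,4)·0.968^4·0.032^0 = 0.878014
Sum = 0.9999

0.9999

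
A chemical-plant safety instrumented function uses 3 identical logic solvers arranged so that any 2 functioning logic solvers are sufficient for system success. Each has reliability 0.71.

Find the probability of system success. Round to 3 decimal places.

R = Σ_{i=2}^{3} C(3,i) p^i (1−p)^{3−i} with p = 0.71
C(3,2)·0.71^2·0.29^1 = 0.43857
C(3,3)·0.71^3·0.29^0 = 0.35791
Sum = 0.796

0.796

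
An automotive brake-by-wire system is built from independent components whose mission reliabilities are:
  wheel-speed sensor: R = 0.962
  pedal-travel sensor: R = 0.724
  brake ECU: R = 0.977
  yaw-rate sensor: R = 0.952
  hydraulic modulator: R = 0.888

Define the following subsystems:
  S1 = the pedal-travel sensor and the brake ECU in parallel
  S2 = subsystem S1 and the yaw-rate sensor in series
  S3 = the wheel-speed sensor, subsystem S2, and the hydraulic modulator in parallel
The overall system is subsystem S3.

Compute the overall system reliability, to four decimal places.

0.9998

Parallel (pedal-travel sensor and brake ECU): 1 − (1 − 0.724000)(1 − 0.977000) = 0.993652
Series ([0.993652] and yaw-rate sensor): 0.993652 × 0.952000 = 0.945957
Parallel (wheel-speed sensor, [0.945957], and hydraulic modulator): 1 − (1 − 0.962000)(1 − 0.945957)(1 − 0.888000) = 0.9998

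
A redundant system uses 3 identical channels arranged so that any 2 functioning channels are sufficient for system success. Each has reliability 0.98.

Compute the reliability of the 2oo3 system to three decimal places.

0.999

R = Σ_{i=2}^{3} C(3,i) p^i (1−p)^{3−i} with p = 0.98
C(3,2)·0.98^2·0.02^1 = 0.05762
C(3,3)·0.98^3·0.02^0 = 0.94119
Sum = 0.999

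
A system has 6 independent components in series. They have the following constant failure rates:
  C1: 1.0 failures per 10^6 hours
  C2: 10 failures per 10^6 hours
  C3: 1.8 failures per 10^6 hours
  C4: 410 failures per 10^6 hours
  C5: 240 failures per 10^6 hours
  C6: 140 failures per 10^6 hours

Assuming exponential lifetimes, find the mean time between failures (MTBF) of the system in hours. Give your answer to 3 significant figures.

Series of exponential components: λ_sys = Σ λ_i
λ_sys = 0.0000010 + 0.000010 + 0.0000018 + 0.00041 + 0.00024 + 0.00014 = 8.0280e-04 /h
MTBF = 1 / λ_sys = 1250 h

1250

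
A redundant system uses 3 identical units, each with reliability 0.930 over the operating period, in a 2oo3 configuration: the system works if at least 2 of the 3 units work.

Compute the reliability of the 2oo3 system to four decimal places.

R = Σ_{i=2}^{3} C(3,i) p^i (1−p)^{3−i} with p = 0.930
C(3,2)·0.930^2·0.070^1 = 0.181629
C(3,3)·0.930^3·0.070^0 = 0.804357
Sum = 0.9860

0.9860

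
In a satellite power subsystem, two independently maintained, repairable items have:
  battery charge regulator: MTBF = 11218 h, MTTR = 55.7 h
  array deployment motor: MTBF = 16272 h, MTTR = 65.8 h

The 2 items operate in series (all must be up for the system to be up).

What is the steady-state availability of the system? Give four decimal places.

0.9911

A(battery charge regulator) = MTBF/(MTBF+MTTR) = 11218/(11218+55.7) = 0.995059
A(array deployment motor) = MTBF/(MTBF+MTTR) = 16272/(16272+65.8) = 0.995973
Series availability: 0.995059 × 0.995973 = 0.9911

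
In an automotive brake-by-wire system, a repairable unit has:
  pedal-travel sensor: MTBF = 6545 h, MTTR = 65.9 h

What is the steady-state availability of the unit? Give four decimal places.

A(pedal-travel sensor) = MTBF/(MTBF+MTTR) = 6545/(6545+65.9) = 0.9900

0.9900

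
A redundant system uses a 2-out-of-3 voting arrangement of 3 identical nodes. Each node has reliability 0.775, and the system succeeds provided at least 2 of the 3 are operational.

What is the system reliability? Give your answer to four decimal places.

0.8709

R = Σ_{i=2}^{3} C(3,i) p^i (1−p)^{3−i} with p = 0.775
C(3,2)·0.775^2·0.225^1 = 0.405422
C(3,3)·0.775^3·0.225^0 = 0.465484
Sum = 0.8709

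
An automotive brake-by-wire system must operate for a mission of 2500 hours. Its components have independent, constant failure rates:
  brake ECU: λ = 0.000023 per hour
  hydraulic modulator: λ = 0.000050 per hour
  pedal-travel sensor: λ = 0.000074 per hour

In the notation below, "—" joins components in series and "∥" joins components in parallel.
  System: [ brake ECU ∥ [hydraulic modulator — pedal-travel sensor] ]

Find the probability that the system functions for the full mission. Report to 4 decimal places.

R(brake ECU) = exp(−0.000023 × 2500) = 0.944122
R(hydraulic modulator) = exp(−0.000050 × 2500) = 0.882497
R(pedal-travel sensor) = exp(−0.000074 × 2500) = 0.831104
Series (hydraulic modulator and pedal-travel sensor): 0.882497 × 0.831104 = 0.733447
Parallel (brake ECU and [0.733447]): 1 − (1 − 0.944122)(1 − 0.733447) = 0.9851

0.9851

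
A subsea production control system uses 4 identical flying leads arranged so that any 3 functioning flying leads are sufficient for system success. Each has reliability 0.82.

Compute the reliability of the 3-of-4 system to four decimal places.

R = Σ_{i=3}^{4} C(4,i) p^i (1−p)^{4−i} with p = 0.82
C(4,3)·0.82^3·0.18^1 = 0.396985
C(4,4)·0.82^4·0.18^0 = 0.452122
Sum = 0.8491

0.8491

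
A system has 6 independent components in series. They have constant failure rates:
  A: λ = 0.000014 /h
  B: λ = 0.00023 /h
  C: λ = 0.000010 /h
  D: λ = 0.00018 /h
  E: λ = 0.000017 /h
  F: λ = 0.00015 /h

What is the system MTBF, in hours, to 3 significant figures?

Series of exponential components: λ_sys = Σ λ_i
λ_sys = 0.000014 + 0.00023 + 0.000010 + 0.00018 + 0.000017 + 0.00015 = 6.0100e-04 /h
MTBF = 1 / λ_sys = 1660 h

1660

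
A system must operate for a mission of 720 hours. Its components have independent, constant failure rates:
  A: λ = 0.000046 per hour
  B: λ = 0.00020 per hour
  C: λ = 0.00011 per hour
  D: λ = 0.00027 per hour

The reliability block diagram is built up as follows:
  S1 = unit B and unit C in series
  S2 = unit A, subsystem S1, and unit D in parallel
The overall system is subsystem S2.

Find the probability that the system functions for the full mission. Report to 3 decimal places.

R(A) = exp(−0.000046 × 720) = 0.96742
R(B) = exp(−0.00020 × 720) = 0.86589
R(C) = exp(−0.00011 × 720) = 0.92386
R(D) = exp(−0.00027 × 720) = 0.82333
Series (B and C): 0.86589 × 0.92386 = 0.79996
Parallel (A, [0.79996], and D): 1 − (1 − 0.96742)(1 − 0.79996)(1 − 0.82333) = 0.999

0.999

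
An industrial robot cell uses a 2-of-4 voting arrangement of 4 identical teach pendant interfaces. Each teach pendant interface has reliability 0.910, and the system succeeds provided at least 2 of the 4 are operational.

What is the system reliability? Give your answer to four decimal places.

R = Σ_{i=2}^{4} C(4,i) p^i (1−p)^{4−i} with p = 0.910
C(4,2)·0.910^2·0.090^2 = 0.040246
C(4,3)·0.910^3·0.090^1 = 0.271286
C(4,4)·0.910^4·0.090^0 = 0.685750
Sum = 0.9973

0.9973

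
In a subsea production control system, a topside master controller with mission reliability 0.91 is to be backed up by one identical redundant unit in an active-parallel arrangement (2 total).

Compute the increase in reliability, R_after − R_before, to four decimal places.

0.0819

R_before = 0.91
R_after = 1 − (1 − 0.91)^2 = 0.9919
ΔR = 0.9919 − 0.91 = 0.0819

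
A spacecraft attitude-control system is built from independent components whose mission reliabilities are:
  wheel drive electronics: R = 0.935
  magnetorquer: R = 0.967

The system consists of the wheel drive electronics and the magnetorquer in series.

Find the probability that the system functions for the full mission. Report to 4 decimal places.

0.9041

Series (wheel drive electronics and magnetorquer): 0.935000 × 0.967000 = 0.9041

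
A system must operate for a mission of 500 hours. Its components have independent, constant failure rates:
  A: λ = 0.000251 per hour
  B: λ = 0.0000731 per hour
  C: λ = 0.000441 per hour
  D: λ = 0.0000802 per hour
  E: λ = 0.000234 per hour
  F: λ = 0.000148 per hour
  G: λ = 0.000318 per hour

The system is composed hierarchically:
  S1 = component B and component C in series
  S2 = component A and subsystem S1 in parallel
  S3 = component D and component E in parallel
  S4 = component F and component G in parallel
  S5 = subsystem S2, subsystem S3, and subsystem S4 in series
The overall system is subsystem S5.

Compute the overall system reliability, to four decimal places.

R(A) = exp(−0.000251 × 500) = 0.882056
R(B) = exp(−0.0000731 × 500) = 0.964110
R(C) = exp(−0.000441 × 500) = 0.802118
R(D) = exp(−0.0000802 × 500) = 0.960693
R(E) = exp(−0.000234 × 500) = 0.889585
R(F) = exp(−0.000148 × 500) = 0.928672
R(G) = exp(−0.000318 × 500) = 0.852996
Series (B and C): 0.964110 × 0.802118 = 0.773330
Parallel (A and [0.773330]): 1 − (1 − 0.882056)(1 − 0.773330) = 0.973266
Parallel (D and E): 1 − (1 − 0.960693)(1 − 0.889585) = 0.995660
Parallel (F and G): 1 − (1 − 0.928672)(1 − 0.852996) = 0.989514
Series ([0.973266], [0.995660], and [0.989514]): 0.973266 × 0.995660 × 0.989514 = 0.9589

0.9589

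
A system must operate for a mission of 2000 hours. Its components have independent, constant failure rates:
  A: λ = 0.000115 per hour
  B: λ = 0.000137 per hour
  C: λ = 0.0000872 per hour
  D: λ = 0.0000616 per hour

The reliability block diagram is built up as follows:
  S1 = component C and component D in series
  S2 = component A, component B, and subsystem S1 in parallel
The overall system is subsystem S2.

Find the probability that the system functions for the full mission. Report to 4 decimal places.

0.9873

R(A) = exp(−0.000115 × 2000) = 0.794534
R(B) = exp(−0.000137 × 2000) = 0.760332
R(C) = exp(−0.0000872 × 2000) = 0.839961
R(D) = exp(−0.0000616 × 2000) = 0.884087
Series (C and D): 0.839961 × 0.884087 = 0.742599
Parallel (A, B, and [0.742599]): 1 − (1 − 0.794534)(1 − 0.760332)(1 − 0.742599) = 0.9873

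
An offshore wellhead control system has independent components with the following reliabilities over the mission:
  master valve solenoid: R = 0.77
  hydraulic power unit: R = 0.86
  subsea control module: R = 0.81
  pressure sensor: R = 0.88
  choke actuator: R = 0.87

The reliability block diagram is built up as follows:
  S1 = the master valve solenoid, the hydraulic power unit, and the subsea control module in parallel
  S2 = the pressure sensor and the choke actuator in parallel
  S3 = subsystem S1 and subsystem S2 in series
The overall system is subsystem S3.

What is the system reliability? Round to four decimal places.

Parallel (master valve solenoid, hydraulic power unit, and subsea control module): 1 − (1 − 0.770000)(1 − 0.860000)(1 − 0.810000) = 0.993882
Parallel (pressure sensor and choke actuator): 1 − (1 − 0.880000)(1 − 0.870000) = 0.984400
Series ([0.993882] and [0.984400]): 0.993882 × 0.984400 = 0.9784

0.9784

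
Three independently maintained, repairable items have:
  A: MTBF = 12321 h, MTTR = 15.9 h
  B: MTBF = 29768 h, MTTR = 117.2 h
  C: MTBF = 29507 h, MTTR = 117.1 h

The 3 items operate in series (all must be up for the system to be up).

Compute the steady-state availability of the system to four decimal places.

A(A) = MTBF/(MTBF+MTTR) = 12321/(12321+15.9) = 0.998711
A(B) = MTBF/(MTBF+MTTR) = 29768/(29768+117.2) = 0.996078
A(C) = MTBF/(MTBF+MTTR) = 29507/(29507+117.1) = 0.996047
Series availability: 0.998711 × 0.996078 × 0.996047 = 0.9909

0.9909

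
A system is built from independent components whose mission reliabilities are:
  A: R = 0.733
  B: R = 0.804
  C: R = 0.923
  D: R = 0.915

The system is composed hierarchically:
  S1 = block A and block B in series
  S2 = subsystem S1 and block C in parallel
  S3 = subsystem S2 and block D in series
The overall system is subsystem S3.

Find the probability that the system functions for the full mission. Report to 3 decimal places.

Series (A and B): 0.73300 × 0.80400 = 0.58933
Parallel ([0.58933] and C): 1 − (1 − 0.58933)(1 − 0.92300) = 0.96838
Series ([0.96838] and D): 0.96838 × 0.91500 = 0.886

0.886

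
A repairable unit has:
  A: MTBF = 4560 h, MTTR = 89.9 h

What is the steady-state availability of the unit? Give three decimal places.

A(A) = MTBF/(MTBF+MTTR) = 4560/(4560+89.9) = 0.981

0.981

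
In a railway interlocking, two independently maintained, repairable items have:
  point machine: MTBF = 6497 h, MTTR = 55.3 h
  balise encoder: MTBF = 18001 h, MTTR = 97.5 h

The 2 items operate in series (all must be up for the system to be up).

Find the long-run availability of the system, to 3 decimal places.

A(point machine) = MTBF/(MTBF+MTTR) = 6497/(6497+55.3) = 0.991560
A(balise encoder) = MTBF/(MTBF+MTTR) = 18001/(18001+97.5) = 0.994613
Series availability: 0.991560 × 0.994613 = 0.986

0.986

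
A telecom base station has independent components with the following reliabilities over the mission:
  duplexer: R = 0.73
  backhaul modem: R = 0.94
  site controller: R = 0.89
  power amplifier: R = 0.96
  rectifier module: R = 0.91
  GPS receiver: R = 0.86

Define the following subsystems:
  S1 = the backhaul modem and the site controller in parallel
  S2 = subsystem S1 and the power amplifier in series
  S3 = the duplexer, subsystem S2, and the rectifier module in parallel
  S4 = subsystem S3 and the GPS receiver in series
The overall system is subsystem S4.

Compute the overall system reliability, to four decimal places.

Parallel (backhaul modem and site controller): 1 − (1 − 0.940000)(1 − 0.890000) = 0.993400
Series ([0.993400] and power amplifier): 0.993400 × 0.960000 = 0.953664
Parallel (duplexer, [0.953664], and rectifier module): 1 − (1 − 0.730000)(1 − 0.953664)(1 − 0.910000) = 0.998874
Series ([0.998874] and GPS receiver): 0.998874 × 0.860000 = 0.8590

0.8590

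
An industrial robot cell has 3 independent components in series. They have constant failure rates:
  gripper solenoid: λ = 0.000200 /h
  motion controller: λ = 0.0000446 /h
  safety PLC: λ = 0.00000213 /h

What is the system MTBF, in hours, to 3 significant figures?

Series of exponential components: λ_sys = Σ λ_i
λ_sys = 0.000200 + 0.0000446 + 0.00000213 = 2.4673e-04 /h
MTBF = 1 / λ_sys = 4050 h

4050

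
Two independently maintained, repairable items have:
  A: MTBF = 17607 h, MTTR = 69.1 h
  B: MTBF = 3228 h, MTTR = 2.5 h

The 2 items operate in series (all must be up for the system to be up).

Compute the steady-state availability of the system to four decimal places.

A(A) = MTBF/(MTBF+MTTR) = 17607/(17607+69.1) = 0.996091
A(B) = MTBF/(MTBF+MTTR) = 3228/(3228+2.5) = 0.999226
Series availability: 0.996091 × 0.999226 = 0.9953

0.9953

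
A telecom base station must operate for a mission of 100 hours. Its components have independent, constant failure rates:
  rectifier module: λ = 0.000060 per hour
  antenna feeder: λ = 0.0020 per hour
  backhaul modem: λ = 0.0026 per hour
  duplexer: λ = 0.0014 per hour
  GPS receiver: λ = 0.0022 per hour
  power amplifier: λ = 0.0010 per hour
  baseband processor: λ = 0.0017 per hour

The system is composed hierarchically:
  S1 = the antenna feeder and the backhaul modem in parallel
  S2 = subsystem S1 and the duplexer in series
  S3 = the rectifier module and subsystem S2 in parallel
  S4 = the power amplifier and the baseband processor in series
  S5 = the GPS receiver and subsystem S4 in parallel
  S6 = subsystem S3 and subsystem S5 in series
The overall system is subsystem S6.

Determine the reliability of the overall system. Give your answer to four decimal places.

0.9523

R(rectifier module) = exp(−0.000060 × 100) = 0.994018
R(antenna feeder) = exp(−0.0020 × 100) = 0.818731
R(backhaul modem) = exp(−0.0026 × 100) = 0.771052
R(duplexer) = exp(−0.0014 × 100) = 0.869358
R(GPS receiver) = exp(−0.0022 × 100) = 0.802519
R(power amplifier) = exp(−0.0010 × 100) = 0.904837
R(baseband processor) = exp(−0.0017 × 100) = 0.843665
Parallel (antenna feeder and backhaul modem): 1 − (1 − 0.818731)(1 − 0.771052) = 0.958499
Series ([0.958499] and duplexer): 0.958499 × 0.869358 = 0.833279
Parallel (rectifier module and [0.833279]): 1 − (1 − 0.994018)(1 − 0.833279) = 0.999003
Series (power amplifier and baseband processor): 0.904837 × 0.843665 = 0.763379
Parallel (GPS receiver and [0.763379]): 1 − (1 − 0.802519)(1 − 0.763379) = 0.953272
Series ([0.999003] and [0.953272]): 0.999003 × 0.953272 = 0.9523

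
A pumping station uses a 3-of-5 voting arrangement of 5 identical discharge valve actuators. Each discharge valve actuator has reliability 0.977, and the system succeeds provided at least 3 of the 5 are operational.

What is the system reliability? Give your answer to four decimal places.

0.9999

R = Σ_{i=3}^{5} C(5,i) p^i (1−p)^{5−i} with p = 0.977
C(5,3)·0.977^3·0.023^2 = 0.004933
C(5,4)·0.977^4·0.023^1 = 0.104779
C(5,5)·0.977^5·0.023^0 = 0.890170
Sum = 0.9999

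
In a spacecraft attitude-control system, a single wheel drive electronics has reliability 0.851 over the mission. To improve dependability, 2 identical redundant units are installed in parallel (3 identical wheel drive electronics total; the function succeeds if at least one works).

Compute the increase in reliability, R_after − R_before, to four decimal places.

R_before = 0.851
R_after = 1 − (1 − 0.851)^3 = 0.9967
ΔR = 0.9967 − 0.851 = 0.1457

0.1457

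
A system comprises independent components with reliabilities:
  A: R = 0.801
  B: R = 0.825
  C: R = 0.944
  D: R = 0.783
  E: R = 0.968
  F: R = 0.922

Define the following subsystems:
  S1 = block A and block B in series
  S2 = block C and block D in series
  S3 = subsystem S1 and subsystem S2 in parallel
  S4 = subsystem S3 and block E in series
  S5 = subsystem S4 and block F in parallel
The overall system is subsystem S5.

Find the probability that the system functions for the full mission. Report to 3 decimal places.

0.991

Series (A and B): 0.80100 × 0.82500 = 0.66083
Series (C and D): 0.94400 × 0.78300 = 0.73915
Parallel ([0.66083] and [0.73915]): 1 − (1 − 0.66083)(1 − 0.73915) = 0.91153
Series ([0.91153] and E): 0.91153 × 0.96800 = 0.88236
Parallel ([0.88236] and F): 1 − (1 − 0.88236)(1 − 0.92200) = 0.991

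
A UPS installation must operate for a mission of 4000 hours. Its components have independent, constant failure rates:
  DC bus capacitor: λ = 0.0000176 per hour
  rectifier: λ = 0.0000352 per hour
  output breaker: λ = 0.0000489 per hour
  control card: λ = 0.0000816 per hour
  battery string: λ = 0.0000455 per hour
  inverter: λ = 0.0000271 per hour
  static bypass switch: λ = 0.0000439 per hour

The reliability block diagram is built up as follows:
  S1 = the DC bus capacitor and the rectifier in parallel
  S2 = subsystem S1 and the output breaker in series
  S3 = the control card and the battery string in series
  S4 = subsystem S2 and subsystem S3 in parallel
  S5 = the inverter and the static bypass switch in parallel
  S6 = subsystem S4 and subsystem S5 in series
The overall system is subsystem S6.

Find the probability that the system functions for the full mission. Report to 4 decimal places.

R(DC bus capacitor) = exp(−0.0000176 × 4000) = 0.932021
R(rectifier) = exp(−0.0000352 × 4000) = 0.868663
R(output breaker) = exp(−0.0000489 × 4000) = 0.822341
R(control card) = exp(−0.0000816 × 4000) = 0.721517
R(battery string) = exp(−0.0000455 × 4000) = 0.833601
R(inverter) = exp(−0.0000271 × 4000) = 0.897269
R(static bypass switch) = exp(−0.0000439 × 4000) = 0.838953
Parallel (DC bus capacitor and rectifier): 1 − (1 − 0.932021)(1 − 0.868663) = 0.991072
Series ([0.991072] and output breaker): 0.991072 × 0.822341 = 0.814999
Series (control card and battery string): 0.721517 × 0.833601 = 0.601457
Parallel ([0.814999] and [0.601457]): 1 − (1 − 0.814999)(1 − 0.601457) = 0.926269
Parallel (inverter and static bypass switch): 1 − (1 − 0.897269)(1 − 0.838953) = 0.983455
Series ([0.926269] and [0.983455]): 0.926269 × 0.983455 = 0.9109

0.9109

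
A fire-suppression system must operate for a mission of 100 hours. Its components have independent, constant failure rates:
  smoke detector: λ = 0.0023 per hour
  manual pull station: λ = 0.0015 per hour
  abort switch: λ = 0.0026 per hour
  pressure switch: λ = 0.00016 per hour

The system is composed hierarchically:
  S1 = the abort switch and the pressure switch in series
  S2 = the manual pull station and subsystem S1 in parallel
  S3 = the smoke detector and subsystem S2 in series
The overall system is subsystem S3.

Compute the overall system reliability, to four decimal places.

R(smoke detector) = exp(−0.0023 × 100) = 0.794534
R(manual pull station) = exp(−0.0015 × 100) = 0.860708
R(abort switch) = exp(−0.0026 × 100) = 0.771052
R(pressure switch) = exp(−0.00016 × 100) = 0.984127
Series (abort switch and pressure switch): 0.771052 × 0.984127 = 0.758813
Parallel (manual pull station and [0.758813]): 1 − (1 − 0.860708)(1 − 0.758813) = 0.966405
Series (smoke detector and [0.966405]): 0.794534 × 0.966405 = 0.7678

0.7678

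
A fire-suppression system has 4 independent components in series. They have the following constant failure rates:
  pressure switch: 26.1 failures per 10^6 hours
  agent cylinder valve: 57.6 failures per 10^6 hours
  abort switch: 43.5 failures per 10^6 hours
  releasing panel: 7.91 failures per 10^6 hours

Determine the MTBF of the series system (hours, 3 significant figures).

7400

Series of exponential components: λ_sys = Σ λ_i
λ_sys = 0.0000261 + 0.0000576 + 0.0000435 + 0.00000791 = 1.3511e-04 /h
MTBF = 1 / λ_sys = 7400 h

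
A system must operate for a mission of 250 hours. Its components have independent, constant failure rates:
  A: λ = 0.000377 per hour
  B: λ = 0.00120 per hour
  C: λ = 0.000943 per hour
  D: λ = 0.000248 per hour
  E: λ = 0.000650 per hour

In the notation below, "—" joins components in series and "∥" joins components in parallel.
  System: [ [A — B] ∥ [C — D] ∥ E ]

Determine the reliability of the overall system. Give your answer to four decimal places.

R(A) = exp(−0.000377 × 250) = 0.910055
R(B) = exp(−0.00120 × 250) = 0.740818
R(C) = exp(−0.000943 × 250) = 0.789978
R(D) = exp(−0.000248 × 250) = 0.939883
R(E) = exp(−0.000650 × 250) = 0.850016
Series (A and B): 0.910055 × 0.740818 = 0.674185
Series (C and D): 0.789978 × 0.939883 = 0.742487
Parallel ([0.674185], [0.742487], and E): 1 − (1 − 0.674185)(1 − 0.742487)(1 − 0.850016) = 0.9874

0.9874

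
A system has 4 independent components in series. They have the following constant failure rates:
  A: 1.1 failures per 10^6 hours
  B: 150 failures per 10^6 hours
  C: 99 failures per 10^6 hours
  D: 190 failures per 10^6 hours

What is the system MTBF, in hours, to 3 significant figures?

2270

Series of exponential components: λ_sys = Σ λ_i
λ_sys = 0.0000011 + 0.00015 + 0.000099 + 0.00019 = 4.4010e-04 /h
MTBF = 1 / λ_sys = 2270 h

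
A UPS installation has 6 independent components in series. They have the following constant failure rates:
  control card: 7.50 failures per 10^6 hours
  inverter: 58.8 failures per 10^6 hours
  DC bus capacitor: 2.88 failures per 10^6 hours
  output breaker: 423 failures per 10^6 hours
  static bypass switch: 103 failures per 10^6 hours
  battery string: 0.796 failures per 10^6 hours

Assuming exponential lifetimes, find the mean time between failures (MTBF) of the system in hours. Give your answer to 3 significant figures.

1680

Series of exponential components: λ_sys = Σ λ_i
λ_sys = 0.00000750 + 0.0000588 + 0.00000288 + 0.000423 + 0.000103 + 0.000000796 = 5.9598e-04 /h
MTBF = 1 / λ_sys = 1680 h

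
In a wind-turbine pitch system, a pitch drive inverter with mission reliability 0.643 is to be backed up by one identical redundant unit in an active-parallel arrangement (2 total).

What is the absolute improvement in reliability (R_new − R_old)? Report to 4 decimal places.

R_before = 0.643
R_after = 1 − (1 − 0.643)^2 = 0.8726
ΔR = 0.8726 − 0.643 = 0.2296

0.2296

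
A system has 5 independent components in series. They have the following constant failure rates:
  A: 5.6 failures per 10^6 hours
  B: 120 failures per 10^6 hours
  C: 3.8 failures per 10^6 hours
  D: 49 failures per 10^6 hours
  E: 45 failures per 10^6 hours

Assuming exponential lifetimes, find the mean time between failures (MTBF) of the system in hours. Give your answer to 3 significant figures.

4480

Series of exponential components: λ_sys = Σ λ_i
λ_sys = 0.0000056 + 0.00012 + 0.0000038 + 0.000049 + 0.000045 = 2.2340e-04 /h
MTBF = 1 / λ_sys = 4480 h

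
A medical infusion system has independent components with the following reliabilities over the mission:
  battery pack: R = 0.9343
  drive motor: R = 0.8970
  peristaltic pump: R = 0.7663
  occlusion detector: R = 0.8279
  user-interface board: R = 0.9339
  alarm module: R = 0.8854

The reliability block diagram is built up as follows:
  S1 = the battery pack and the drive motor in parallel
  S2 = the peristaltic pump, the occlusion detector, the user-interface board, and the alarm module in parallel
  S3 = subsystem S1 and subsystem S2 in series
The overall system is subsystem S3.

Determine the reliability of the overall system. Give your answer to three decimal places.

0.993

Parallel (battery pack and drive motor): 1 − (1 − 0.93430)(1 − 0.89700) = 0.99323
Parallel (peristaltic pump, occlusion detector, user-interface board, and alarm module): 1 − (1 − 0.76630)(1 − 0.82790)(1 − 0.93390)(1 − 0.88540) = 0.99970
Series ([0.99323] and [0.99970]): 0.99323 × 0.99970 = 0.993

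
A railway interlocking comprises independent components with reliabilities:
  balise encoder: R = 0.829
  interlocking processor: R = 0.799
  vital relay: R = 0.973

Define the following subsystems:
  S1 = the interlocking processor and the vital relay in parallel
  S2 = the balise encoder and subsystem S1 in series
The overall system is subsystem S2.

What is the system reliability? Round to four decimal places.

Parallel (interlocking processor and vital relay): 1 − (1 − 0.799000)(1 − 0.973000) = 0.994573
Series (balise encoder and [0.994573]): 0.829000 × 0.994573 = 0.8245

0.8245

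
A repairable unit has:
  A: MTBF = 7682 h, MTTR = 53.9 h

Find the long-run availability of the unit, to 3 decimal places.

0.993

A(A) = MTBF/(MTBF+MTTR) = 7682/(7682+53.9) = 0.993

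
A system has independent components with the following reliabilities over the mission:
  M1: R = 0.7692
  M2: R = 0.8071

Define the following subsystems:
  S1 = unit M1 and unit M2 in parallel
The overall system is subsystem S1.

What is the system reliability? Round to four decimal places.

Parallel (M1 and M2): 1 − (1 − 0.769200)(1 − 0.807100) = 0.9555

0.9555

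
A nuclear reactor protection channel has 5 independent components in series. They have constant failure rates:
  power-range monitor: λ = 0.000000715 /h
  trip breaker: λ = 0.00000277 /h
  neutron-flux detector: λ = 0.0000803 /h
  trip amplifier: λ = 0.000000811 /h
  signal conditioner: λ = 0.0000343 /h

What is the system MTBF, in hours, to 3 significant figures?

Series of exponential components: λ_sys = Σ λ_i
λ_sys = 0.000000715 + 0.00000277 + 0.0000803 + 0.000000811 + 0.0000343 = 1.1890e-04 /h
MTBF = 1 / λ_sys = 8410 h

8410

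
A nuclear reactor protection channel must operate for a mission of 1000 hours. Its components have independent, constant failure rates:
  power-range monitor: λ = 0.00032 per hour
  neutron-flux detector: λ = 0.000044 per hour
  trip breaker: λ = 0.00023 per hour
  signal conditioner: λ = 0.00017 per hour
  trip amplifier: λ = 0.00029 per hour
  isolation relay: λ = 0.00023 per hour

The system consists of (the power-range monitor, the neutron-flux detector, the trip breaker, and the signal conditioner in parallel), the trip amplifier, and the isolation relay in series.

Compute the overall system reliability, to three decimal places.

0.594

R(power-range monitor) = exp(−0.00032 × 1000) = 0.72615
R(neutron-flux detector) = exp(−0.000044 × 1000) = 0.95695
R(trip breaker) = exp(−0.00023 × 1000) = 0.79453
R(signal conditioner) = exp(−0.00017 × 1000) = 0.84366
R(trip amplifier) = exp(−0.00029 × 1000) = 0.74826
R(isolation relay) = exp(−0.00023 × 1000) = 0.79453
Parallel (power-range monitor, neutron-flux detector, trip breaker, and signal conditioner): 1 − (1 − 0.72615)(1 − 0.95695)(1 − 0.79453)(1 − 0.84366) = 0.99962
Series ([0.99962], trip amplifier, and isolation relay): 0.99962 × 0.74826 × 0.79453 = 0.594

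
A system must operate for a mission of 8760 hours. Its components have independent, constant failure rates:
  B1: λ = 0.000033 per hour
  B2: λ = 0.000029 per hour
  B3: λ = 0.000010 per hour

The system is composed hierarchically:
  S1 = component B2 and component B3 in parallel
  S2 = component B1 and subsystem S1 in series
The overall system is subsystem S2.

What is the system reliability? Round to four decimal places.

0.7349

R(B1) = exp(−0.000033 × 8760) = 0.748952
R(B2) = exp(−0.000029 × 8760) = 0.775661
R(B3) = exp(−0.000010 × 8760) = 0.916127
Parallel (B2 and B3): 1 − (1 − 0.775661)(1 − 0.916127) = 0.981184
Series (B1 and [0.981184]): 0.748952 × 0.981184 = 0.7349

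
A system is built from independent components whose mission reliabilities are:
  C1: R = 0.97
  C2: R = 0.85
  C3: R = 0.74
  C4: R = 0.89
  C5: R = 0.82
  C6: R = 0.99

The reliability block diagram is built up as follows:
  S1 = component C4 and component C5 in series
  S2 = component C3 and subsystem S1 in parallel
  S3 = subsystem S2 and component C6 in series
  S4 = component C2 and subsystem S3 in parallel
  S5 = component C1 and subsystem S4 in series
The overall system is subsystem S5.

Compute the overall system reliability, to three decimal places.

Series (C4 and C5): 0.89000 × 0.82000 = 0.72980
Parallel (C3 and [0.72980]): 1 − (1 − 0.74000)(1 − 0.72980) = 0.92975
Series ([0.92975] and C6): 0.92975 × 0.99000 = 0.92045
Parallel (C2 and [0.92045]): 1 − (1 − 0.85000)(1 − 0.92045) = 0.98807
Series (C1 and [0.98807]): 0.97000 × 0.98807 = 0.958

0.958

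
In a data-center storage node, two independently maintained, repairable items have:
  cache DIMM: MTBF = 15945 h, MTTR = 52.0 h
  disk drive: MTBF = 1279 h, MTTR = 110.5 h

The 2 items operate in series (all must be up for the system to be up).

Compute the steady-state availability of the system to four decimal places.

0.9175

A(cache DIMM) = MTBF/(MTBF+MTTR) = 15945/(15945+52.0) = 0.996749
A(disk drive) = MTBF/(MTBF+MTTR) = 1279/(1279+110.5) = 0.920475
Series availability: 0.996749 × 0.920475 = 0.9175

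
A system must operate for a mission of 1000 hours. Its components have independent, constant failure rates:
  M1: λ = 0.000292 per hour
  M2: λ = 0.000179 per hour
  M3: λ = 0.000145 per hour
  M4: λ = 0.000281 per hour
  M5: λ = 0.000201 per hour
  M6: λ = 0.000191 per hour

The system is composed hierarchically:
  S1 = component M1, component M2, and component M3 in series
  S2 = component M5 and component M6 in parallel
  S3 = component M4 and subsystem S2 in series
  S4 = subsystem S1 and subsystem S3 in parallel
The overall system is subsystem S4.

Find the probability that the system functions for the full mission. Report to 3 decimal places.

R(M1) = exp(−0.000292 × 1000) = 0.74677
R(M2) = exp(−0.000179 × 1000) = 0.83611
R(M3) = exp(−0.000145 × 1000) = 0.86502
R(M4) = exp(−0.000281 × 1000) = 0.75503
R(M5) = exp(−0.000201 × 1000) = 0.81791
R(M6) = exp(−0.000191 × 1000) = 0.82613
Series (M1, M2, and M3): 0.74677 × 0.83611 × 0.86502 = 0.54010
Parallel (M5 and M6): 1 − (1 − 0.81791)(1 − 0.82613) = 0.96834
Series (M4 and [0.96834]): 0.75503 × 0.96834 = 0.73113
Parallel ([0.54010] and [0.73113]): 1 − (1 − 0.54010)(1 − 0.73113) = 0.876

0.876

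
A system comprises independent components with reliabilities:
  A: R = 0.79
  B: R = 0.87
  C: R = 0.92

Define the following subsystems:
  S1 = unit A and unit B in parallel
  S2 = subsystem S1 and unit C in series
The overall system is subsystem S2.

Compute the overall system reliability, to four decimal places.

Parallel (A and B): 1 − (1 − 0.790000)(1 − 0.870000) = 0.972700
Series ([0.972700] and C): 0.972700 × 0.920000 = 0.8949

0.8949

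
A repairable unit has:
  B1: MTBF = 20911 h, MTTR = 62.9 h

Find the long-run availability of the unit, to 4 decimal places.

0.9970

A(B1) = MTBF/(MTBF+MTTR) = 20911/(20911+62.9) = 0.9970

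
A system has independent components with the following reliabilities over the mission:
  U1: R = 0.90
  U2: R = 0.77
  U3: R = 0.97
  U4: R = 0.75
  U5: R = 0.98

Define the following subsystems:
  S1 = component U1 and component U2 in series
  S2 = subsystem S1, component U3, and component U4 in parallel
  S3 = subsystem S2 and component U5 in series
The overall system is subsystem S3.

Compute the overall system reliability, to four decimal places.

0.9777

Series (U1 and U2): 0.900000 × 0.770000 = 0.693000
Parallel ([0.693000], U3, and U4): 1 − (1 − 0.693000)(1 − 0.970000)(1 − 0.750000) = 0.997698
Series ([0.997698] and U5): 0.997698 × 0.980000 = 0.9777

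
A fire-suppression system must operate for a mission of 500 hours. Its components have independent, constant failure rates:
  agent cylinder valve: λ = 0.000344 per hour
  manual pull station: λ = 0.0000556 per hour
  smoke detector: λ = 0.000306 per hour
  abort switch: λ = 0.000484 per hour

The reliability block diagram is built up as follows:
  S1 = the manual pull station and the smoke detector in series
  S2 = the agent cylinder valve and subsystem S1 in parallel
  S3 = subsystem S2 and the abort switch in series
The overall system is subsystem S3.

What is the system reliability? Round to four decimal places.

0.7645

R(agent cylinder valve) = exp(−0.000344 × 500) = 0.841979
R(manual pull station) = exp(−0.0000556 × 500) = 0.972583
R(smoke detector) = exp(−0.000306 × 500) = 0.858130
R(abort switch) = exp(−0.000484 × 500) = 0.785056
Series (manual pull station and smoke detector): 0.972583 × 0.858130 = 0.834603
Parallel (agent cylinder valve and [0.834603]): 1 − (1 − 0.841979)(1 − 0.834603) = 0.973864
Series ([0.973864] and abort switch): 0.973864 × 0.785056 = 0.7645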